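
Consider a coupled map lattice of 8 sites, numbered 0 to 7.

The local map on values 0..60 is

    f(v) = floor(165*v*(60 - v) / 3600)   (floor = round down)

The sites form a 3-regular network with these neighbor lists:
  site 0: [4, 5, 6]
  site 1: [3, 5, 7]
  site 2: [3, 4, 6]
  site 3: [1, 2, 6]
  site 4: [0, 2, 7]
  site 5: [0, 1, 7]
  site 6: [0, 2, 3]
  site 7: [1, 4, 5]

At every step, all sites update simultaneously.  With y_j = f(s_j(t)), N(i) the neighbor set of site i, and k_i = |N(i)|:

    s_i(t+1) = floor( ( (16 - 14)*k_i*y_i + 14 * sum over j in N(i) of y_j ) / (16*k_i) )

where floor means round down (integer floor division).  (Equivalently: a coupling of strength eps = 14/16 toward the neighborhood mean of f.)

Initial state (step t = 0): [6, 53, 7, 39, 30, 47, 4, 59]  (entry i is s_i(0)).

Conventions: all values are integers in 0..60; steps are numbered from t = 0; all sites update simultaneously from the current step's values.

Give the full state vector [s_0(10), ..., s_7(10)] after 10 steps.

Simulating step by step:
t=0: [6, 53, 7, 39, 30, 47, 4, 59]
t=1: [24, 21, 27, 17, 14, 13, 21, 25]
t=2: [32, 34, 33, 37, 38, 37, 37, 32]
t=3: [38, 39, 38, 39, 40, 40, 39, 39]
t=4: [36, 36, 36, 37, 37, 37, 37, 36]
t=5: [39, 39, 39, 39, 39, 39, 39, 39]
t=6: [37, 37, 37, 37, 37, 37, 37, 37]
t=7: [39, 39, 39, 39, 39, 39, 39, 39]
t=8: [37, 37, 37, 37, 37, 37, 37, 37]
t=9: [39, 39, 39, 39, 39, 39, 39, 39]
t=10: [37, 37, 37, 37, 37, 37, 37, 37]

Answer: [37, 37, 37, 37, 37, 37, 37, 37]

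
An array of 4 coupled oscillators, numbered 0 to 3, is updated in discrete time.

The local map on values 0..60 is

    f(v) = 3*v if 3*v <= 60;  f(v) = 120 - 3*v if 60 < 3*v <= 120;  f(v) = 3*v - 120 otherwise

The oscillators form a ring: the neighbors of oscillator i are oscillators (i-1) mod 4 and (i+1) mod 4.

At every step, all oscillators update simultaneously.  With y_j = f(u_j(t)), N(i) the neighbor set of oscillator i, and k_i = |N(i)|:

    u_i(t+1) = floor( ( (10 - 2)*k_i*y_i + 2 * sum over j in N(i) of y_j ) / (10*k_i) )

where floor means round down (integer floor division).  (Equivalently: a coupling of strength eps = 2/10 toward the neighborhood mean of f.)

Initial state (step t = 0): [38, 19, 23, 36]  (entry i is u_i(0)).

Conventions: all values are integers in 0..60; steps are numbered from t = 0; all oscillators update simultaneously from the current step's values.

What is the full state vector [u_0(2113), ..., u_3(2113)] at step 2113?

Answer: [30, 30, 30, 30]
Key observation: The state at step 35, [30, 30, 30, 30], reappears at step 36: the system is in a cycle of period 1 from step 35 on.  Therefore the state at step 2113 equals the state at step 35 + ((2113 - 35) mod 1) = 35, which is [30, 30, 30, 30].

Derivation:
t=0: [38, 19, 23, 36]
t=1: [11, 51, 47, 15]
t=2: [34, 31, 24, 41]
t=3: [17, 28, 41, 9]
t=4: [47, 34, 8, 27]
t=5: [22, 18, 24, 35]
t=6: [50, 53, 45, 22]
t=7: [33, 35, 21, 47]
t=8: [20, 19, 49, 24]
t=9: [58, 54, 32, 47]
t=10: [49, 41, 25, 24]
t=11: [26, 9, 41, 45]
t=12: [37, 26, 6, 16]
t=13: [16, 36, 23, 41]
t=14: [39, 19, 42, 12]
t=15: [11, 46, 14, 29]
t=16: [31, 21, 38, 33]
t=17: [29, 48, 12, 20]
t=18: [34, 26, 37, 54]
t=19: [22, 36, 15, 36]
t=20: [45, 19, 38, 19]
t=21: [23, 47, 16, 47]
t=22: [45, 26, 42, 26]
t=23: [20, 35, 13, 35]
t=24: [51, 21, 34, 21]
t=25: [37, 50, 25, 50]
t=26: [13, 29, 42, 29]
t=27: [37, 30, 11, 30]
t=28: [13, 28, 32, 28]
t=29: [38, 35, 26, 35]
t=30: [7, 16, 36, 16]
t=31: [26, 41, 19, 41]
t=32: [34, 12, 46, 12]
t=33: [21, 32, 21, 32]
t=34: [50, 30, 50, 30]
t=35: [30, 30, 30, 30]
t=36: [30, 30, 30, 30]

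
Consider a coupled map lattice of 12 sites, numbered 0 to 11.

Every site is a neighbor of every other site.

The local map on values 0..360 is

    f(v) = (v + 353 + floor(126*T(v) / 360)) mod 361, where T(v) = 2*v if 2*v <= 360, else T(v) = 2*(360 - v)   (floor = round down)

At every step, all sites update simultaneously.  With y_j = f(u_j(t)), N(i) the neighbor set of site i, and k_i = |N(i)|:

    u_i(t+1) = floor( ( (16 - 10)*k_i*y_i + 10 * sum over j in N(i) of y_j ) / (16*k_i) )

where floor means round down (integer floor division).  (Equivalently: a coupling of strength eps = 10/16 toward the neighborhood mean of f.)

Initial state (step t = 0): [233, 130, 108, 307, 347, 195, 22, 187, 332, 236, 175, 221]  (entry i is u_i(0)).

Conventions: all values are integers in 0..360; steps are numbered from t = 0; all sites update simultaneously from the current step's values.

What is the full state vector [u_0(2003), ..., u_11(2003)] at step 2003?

Answer: [348, 348, 348, 348, 348, 348, 348, 348, 348, 348, 348, 348]
Key observation: The state at step 6, [348, 348, 348, 348, 348, 348, 348, 348, 348, 348, 348, 348], reappears at step 7: the system is in a cycle of period 1 from step 6 on.  Therefore the state at step 2003 equals the state at step 6 + ((2003 - 6) mod 1) = 6, which is [348, 348, 348, 348, 348, 348, 348, 348, 348, 348, 348, 348].

Derivation:
t=0: [233, 130, 108, 307, 347, 195, 22, 187, 332, 236, 175, 221]
t=1: [285, 253, 241, 292, 296, 282, 195, 281, 295, 285, 277, 284]
t=2: [326, 323, 322, 327, 327, 326, 317, 326, 327, 326, 325, 326]
t=3: [340, 340, 340, 341, 341, 340, 340, 340, 341, 340, 340, 340]
t=4: [346, 346, 346, 346, 346, 346, 346, 346, 346, 346, 346, 346]
t=5: [347, 347, 347, 347, 347, 347, 347, 347, 347, 347, 347, 347]
t=6: [348, 348, 348, 348, 348, 348, 348, 348, 348, 348, 348, 348]
t=7: [348, 348, 348, 348, 348, 348, 348, 348, 348, 348, 348, 348]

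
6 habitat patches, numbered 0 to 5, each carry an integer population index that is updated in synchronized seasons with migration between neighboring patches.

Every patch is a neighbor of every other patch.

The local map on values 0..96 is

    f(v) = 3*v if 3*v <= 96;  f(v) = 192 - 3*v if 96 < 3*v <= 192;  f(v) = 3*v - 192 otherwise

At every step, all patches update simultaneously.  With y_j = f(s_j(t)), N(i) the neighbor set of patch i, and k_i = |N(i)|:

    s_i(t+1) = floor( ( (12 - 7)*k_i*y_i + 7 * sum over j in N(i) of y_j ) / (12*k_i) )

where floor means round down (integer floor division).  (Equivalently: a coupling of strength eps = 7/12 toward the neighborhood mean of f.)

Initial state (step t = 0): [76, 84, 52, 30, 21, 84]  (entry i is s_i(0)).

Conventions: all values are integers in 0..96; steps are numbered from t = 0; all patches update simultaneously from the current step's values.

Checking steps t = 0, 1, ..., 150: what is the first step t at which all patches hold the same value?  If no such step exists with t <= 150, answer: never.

Answer: never
Key observation: The state at step 14 reappears at step 16 — the system is in a cycle of period 2 from step 14 on.  No step 0..16 is synchronized, and the cycle repeats forever, so no step up to 150 (or ever) has all patches equal.

Derivation:
t=0: [76, 84, 52, 30, 21, 84]  (not all equal)
t=1: [51, 58, 51, 67, 59, 58]  (not all equal)
t=2: [27, 21, 27, 18, 20, 21]  (not all equal)
t=3: [71, 65, 71, 63, 64, 65]  (not all equal)
t=4: [12, 6, 12, 6, 5, 6]  (not all equal)
t=5: [27, 21, 27, 21, 20, 21]  (not all equal)
t=6: [72, 66, 72, 66, 65, 66]  (not all equal)
t=7: [15, 9, 15, 9, 8, 9]  (not all equal)
t=8: [36, 30, 36, 30, 29, 30]  (not all equal)
t=9: [86, 88, 86, 88, 87, 88]  (not all equal)
t=10: [68, 70, 68, 70, 69, 70]  (not all equal)
t=11: [14, 16, 14, 16, 15, 16]  (not all equal)
t=12: [44, 46, 44, 46, 45, 46]  (not all equal)
t=13: [57, 55, 57, 55, 56, 55]  (not all equal)
t=14: [23, 25, 23, 25, 24, 25]  (not all equal)
t=15: [71, 73, 71, 73, 72, 73]  (not all equal)
t=16: [23, 25, 23, 25, 24, 25]  (not all equal)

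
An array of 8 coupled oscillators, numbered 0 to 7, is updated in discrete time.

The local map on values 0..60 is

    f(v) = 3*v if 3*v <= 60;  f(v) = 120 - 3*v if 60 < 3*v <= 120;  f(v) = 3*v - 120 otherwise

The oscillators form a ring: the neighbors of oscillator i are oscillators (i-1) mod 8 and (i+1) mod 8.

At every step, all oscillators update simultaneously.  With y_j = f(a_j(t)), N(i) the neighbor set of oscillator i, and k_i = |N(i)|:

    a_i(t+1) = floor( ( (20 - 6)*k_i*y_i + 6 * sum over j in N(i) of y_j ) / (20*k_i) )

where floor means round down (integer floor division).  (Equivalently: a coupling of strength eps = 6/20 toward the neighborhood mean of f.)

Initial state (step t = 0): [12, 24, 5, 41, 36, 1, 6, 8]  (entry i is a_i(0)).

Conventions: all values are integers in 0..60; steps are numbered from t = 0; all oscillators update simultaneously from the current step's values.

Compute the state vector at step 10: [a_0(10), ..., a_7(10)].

Answer: [27, 25, 24, 19, 12, 30, 42, 49]

Derivation:
t=0: [12, 24, 5, 41, 36, 1, 6, 8]
t=1: [36, 41, 18, 6, 9, 6, 16, 24]
t=2: [16, 12, 40, 24, 24, 23, 43, 42]
t=3: [39, 32, 12, 40, 48, 44, 14, 12]
t=4: [11, 22, 28, 9, 18, 18, 36, 31]
t=5: [35, 48, 37, 32, 49, 47, 20, 25]
t=6: [20, 20, 13, 22, 25, 27, 51, 42]
t=7: [51, 56, 44, 50, 45, 39, 29, 18]
t=8: [38, 40, 20, 25, 15, 9, 31, 47]
t=9: [7, 9, 48, 47, 42, 29, 26, 19]
t=10: [27, 25, 24, 19, 12, 30, 42, 49]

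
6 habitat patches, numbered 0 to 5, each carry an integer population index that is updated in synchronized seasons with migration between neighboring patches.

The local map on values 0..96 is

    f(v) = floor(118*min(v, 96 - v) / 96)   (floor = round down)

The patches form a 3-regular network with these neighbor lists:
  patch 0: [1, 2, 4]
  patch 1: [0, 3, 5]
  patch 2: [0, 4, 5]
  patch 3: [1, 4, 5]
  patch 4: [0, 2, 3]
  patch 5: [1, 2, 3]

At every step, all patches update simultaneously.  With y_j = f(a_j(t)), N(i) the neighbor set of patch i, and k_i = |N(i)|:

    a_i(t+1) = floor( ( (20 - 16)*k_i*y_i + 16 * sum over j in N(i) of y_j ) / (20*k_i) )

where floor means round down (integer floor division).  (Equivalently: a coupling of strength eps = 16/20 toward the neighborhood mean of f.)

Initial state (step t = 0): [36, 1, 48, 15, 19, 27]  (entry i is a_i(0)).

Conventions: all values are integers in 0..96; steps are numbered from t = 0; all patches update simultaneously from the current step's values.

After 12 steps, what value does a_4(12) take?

Simulating step by step:
t=0: [36, 1, 48, 15, 19, 27]
t=1: [30, 25, 38, 18, 36, 27]
t=2: [39, 30, 39, 32, 36, 32]
t=3: [43, 40, 44, 39, 44, 40]
t=4: [52, 49, 52, 49, 51, 49]
t=5: [55, 56, 55, 56, 55, 56]
t=6: [49, 49, 49, 49, 49, 49]
t=7: [57, 57, 57, 57, 57, 57]
t=8: [47, 47, 47, 47, 47, 47]
t=9: [57, 57, 57, 57, 57, 57]
t=10: [47, 47, 47, 47, 47, 47]
t=11: [57, 57, 57, 57, 57, 57]
t=12: [47, 47, 47, 47, 47, 47]

Answer: a_4(12) = 47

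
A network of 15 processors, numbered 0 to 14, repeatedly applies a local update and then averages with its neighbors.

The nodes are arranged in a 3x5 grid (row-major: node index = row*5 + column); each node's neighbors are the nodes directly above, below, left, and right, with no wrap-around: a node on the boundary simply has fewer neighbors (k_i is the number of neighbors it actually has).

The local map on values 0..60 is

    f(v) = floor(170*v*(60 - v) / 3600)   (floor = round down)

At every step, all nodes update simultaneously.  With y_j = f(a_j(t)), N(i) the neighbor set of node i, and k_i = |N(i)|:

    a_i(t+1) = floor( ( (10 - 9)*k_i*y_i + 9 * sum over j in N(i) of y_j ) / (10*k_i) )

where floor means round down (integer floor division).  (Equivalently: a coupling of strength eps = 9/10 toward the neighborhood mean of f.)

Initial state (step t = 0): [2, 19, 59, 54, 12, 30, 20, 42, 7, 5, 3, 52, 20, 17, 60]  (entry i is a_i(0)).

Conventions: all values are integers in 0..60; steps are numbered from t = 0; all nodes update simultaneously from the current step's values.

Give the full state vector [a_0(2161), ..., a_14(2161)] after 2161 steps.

Answer: [39, 39, 39, 39, 39, 39, 38, 39, 39, 40, 38, 38, 38, 39, 39]
Key observation: The state at step 6, [38, 38, 38, 38, 37, 38, 38, 38, 37, 37, 38, 39, 38, 38, 37], reappears at step 8: the system is in a cycle of period 2 from step 6 on.  Therefore the state at step 2161 equals the state at step 6 + ((2161 - 6) mod 2) = 7, which is [39, 39, 39, 39, 39, 39, 38, 39, 39, 40, 38, 38, 38, 39, 39].

Derivation:
t=0: [2, 19, 59, 54, 12, 30, 20, 42, 7, 5, 3, 52, 20, 17, 60]
t=1: [35, 16, 26, 15, 14, 19, 33, 24, 23, 14, 28, 26, 30, 19, 20]
t=2: [35, 40, 35, 36, 30, 41, 37, 41, 34, 35, 38, 41, 39, 39, 33]
t=3: [36, 40, 38, 41, 40, 39, 36, 39, 38, 41, 36, 38, 36, 40, 39]
t=4: [37, 39, 37, 38, 36, 39, 38, 39, 36, 37, 38, 39, 38, 38, 36]
t=5: [38, 39, 38, 39, 39, 39, 38, 39, 39, 40, 38, 38, 38, 39, 39]
t=6: [38, 38, 38, 38, 37, 38, 38, 38, 37, 37, 38, 39, 38, 38, 37]
t=7: [39, 39, 39, 39, 39, 39, 38, 39, 39, 40, 38, 38, 38, 39, 39]
t=8: [38, 38, 38, 38, 37, 38, 38, 38, 37, 37, 38, 39, 38, 38, 37]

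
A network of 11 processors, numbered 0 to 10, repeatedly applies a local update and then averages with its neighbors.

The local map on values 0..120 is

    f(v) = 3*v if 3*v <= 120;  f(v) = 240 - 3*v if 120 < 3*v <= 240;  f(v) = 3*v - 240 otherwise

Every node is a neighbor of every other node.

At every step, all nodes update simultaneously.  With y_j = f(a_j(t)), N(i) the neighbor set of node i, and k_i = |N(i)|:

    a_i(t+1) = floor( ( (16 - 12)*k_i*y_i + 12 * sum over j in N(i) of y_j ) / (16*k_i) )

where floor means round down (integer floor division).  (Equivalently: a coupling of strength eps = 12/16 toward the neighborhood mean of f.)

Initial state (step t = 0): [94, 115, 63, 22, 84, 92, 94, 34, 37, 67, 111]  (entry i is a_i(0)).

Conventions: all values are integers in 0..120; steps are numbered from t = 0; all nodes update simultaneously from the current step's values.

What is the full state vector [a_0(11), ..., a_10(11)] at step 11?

Answer: [81, 82, 81, 81, 81, 81, 81, 82, 82, 81, 82]

Derivation:
t=0: [94, 115, 63, 22, 84, 92, 94, 34, 37, 67, 111]
t=1: [59, 70, 61, 63, 54, 58, 59, 70, 71, 59, 68]
t=2: [53, 47, 52, 51, 55, 53, 53, 47, 47, 53, 48]
t=3: [86, 89, 86, 87, 85, 86, 86, 89, 89, 86, 89]
t=4: [20, 22, 20, 21, 20, 20, 20, 22, 22, 20, 22]
t=5: [62, 63, 62, 62, 62, 62, 62, 63, 63, 62, 63]
t=6: [53, 52, 53, 53, 53, 53, 53, 52, 52, 53, 52]
t=7: [81, 82, 81, 81, 81, 81, 81, 82, 82, 81, 82]
t=8: [3, 4, 3, 3, 3, 3, 3, 4, 4, 3, 4]
t=9: [9, 10, 9, 9, 9, 9, 9, 10, 10, 9, 10]
t=10: [27, 28, 27, 27, 27, 27, 27, 28, 28, 27, 28]
t=11: [81, 82, 81, 81, 81, 81, 81, 82, 82, 81, 82]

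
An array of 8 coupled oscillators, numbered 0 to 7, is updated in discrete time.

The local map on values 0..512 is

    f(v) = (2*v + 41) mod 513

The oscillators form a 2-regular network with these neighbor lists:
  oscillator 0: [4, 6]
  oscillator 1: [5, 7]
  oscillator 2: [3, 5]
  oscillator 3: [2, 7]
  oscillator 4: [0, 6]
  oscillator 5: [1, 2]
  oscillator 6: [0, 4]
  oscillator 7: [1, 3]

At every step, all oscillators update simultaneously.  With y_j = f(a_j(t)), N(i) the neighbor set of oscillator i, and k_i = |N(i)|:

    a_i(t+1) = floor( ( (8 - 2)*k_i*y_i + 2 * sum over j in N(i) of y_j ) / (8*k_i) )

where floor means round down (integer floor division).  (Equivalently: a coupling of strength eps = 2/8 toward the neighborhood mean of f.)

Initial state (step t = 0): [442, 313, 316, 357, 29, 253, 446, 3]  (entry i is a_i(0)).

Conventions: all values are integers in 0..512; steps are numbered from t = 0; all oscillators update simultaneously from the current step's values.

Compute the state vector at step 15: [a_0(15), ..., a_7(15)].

Answer: [426, 369, 428, 180, 274, 377, 446, 331]

Derivation:
t=0: [442, 313, 316, 357, 29, 253, 446, 3]
t=1: [373, 125, 154, 207, 178, 64, 378, 84]
t=2: [290, 265, 339, 411, 367, 206, 296, 250]
t=3: [128, 103, 254, 291, 225, 372, 136, 72]
t=4: [323, 242, 74, 110, 444, 239, 333, 183]
t=5: [206, 60, 175, 270, 358, 29, 219, 339]
t=6: [430, 158, 314, 125, 299, 143, 446, 183]
t=7: [359, 359, 194, 288, 195, 309, 379, 386]
t=8: [274, 240, 353, 169, 389, 193, 299, 268]
t=9: [111, 67, 276, 321, 254, 350, 142, 96]
t=10: [242, 188, 109, 166, 100, 202, 281, 217]
t=11: [50, 427, 296, 371, 193, 418, 99, 455]
t=12: [189, 386, 169, 272, 367, 335, 250, 410]
t=13: [350, 293, 318, 144, 252, 233, 106, 307]
t=14: [206, 166, 227, 285, 84, 415, 222, 161]
t=15: [426, 369, 428, 180, 274, 377, 446, 331]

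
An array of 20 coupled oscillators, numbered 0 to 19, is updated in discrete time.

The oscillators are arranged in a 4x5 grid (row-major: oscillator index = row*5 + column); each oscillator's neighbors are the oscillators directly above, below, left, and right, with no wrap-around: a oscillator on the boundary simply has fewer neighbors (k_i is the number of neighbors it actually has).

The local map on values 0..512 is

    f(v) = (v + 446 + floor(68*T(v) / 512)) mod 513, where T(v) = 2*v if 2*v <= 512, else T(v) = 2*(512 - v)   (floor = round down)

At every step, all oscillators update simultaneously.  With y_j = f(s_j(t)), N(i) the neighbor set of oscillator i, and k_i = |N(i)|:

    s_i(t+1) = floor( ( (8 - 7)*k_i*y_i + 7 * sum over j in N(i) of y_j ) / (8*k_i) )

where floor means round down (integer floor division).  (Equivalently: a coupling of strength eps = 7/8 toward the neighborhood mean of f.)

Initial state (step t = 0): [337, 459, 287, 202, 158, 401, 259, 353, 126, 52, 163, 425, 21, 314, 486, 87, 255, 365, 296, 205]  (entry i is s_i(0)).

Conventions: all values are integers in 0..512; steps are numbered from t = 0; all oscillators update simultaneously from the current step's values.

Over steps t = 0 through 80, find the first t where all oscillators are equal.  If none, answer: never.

Simulating step by step:
t=0: [337, 459, 287, 202, 158, 401, 259, 353, 126, 52, 163, 425, 21, 314, 486, 87, 255, 365, 296, 205]  (not all equal)
t=1: [375, 299, 303, 170, 322, 253, 355, 282, 301, 253, 246, 293, 353, 316, 345, 177, 253, 337, 277, 335]  (not all equal)
t=2: [279, 317, 244, 276, 213, 299, 281, 305, 250, 299, 232, 287, 298, 302, 293, 237, 252, 288, 305, 299]  (not all equal)
t=3: [291, 267, 282, 235, 269, 261, 288, 266, 280, 250, 261, 262, 285, 279, 288, 237, 262, 277, 286, 288]  (not all equal)
t=4: [264, 277, 255, 266, 242, 272, 264, 275, 256, 270, 252, 268, 268, 277, 268, 256, 255, 272, 275, 279]  (not all equal)
t=5: [269, 261, 266, 252, 262, 259, 267, 261, 266, 255, 261, 259, 268, 265, 269, 253, 262, 263, 270, 268]  (not all equal)
t=6: [260, 264, 257, 261, 254, 263, 260, 263, 258, 262, 257, 262, 261, 265, 261, 259, 258, 264, 263, 266]  (not all equal)
t=7: [261, 258, 260, 256, 259, 258, 261, 258, 261, 257, 260, 258, 261, 260, 262, 257, 260, 260, 262, 261]  (not all equal)
t=8: [258, 259, 257, 259, 257, 259, 258, 259, 258, 259, 257, 259, 258, 260, 258, 258, 258, 259, 259, 260]  (not all equal)
t=9: [258, 257, 258, 257, 258, 257, 258, 257, 258, 257, 258, 257, 258, 258, 258, 257, 258, 258, 259, 258]  (not all equal)
t=10: [257, 257, 257, 257, 257, 257, 257, 257, 257, 257, 257, 257, 257, 258, 257, 257, 257, 258, 258, 258]  (not all equal)
t=11: [257, 257, 257, 257, 257, 257, 257, 257, 257, 257, 257, 257, 257, 257, 257, 257, 257, 257, 258, 257]  (not all equal)
t=12: [257, 257, 257, 257, 257, 257, 257, 257, 257, 257, 257, 257, 257, 257, 257, 257, 257, 257, 257, 257]  (all equal)

Answer: 12
Key observation: Synchronization is absorbing here: once all oscillators are equal they stay equal, and step 12 is the first all-equal step.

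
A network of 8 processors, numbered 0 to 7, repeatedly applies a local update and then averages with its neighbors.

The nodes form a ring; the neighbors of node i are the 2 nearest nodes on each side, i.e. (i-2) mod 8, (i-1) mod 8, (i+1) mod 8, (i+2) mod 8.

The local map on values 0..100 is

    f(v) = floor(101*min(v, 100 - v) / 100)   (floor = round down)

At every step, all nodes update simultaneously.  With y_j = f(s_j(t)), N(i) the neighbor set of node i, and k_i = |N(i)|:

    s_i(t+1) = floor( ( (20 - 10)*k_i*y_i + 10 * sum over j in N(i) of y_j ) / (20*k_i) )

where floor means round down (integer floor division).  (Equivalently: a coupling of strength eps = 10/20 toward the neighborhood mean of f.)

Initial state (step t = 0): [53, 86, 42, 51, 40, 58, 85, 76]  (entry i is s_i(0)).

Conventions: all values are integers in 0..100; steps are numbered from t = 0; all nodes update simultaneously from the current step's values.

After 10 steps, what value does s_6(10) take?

Simulating step by step:
t=0: [53, 86, 42, 51, 40, 58, 85, 76]
t=1: [35, 27, 39, 41, 38, 37, 26, 26]
t=2: [32, 31, 37, 38, 36, 34, 30, 28]
t=3: [31, 32, 35, 36, 35, 33, 31, 29]
t=4: [31, 32, 34, 34, 34, 32, 31, 30]
t=5: [31, 32, 33, 33, 33, 32, 31, 30]
t=6: [31, 31, 32, 32, 32, 31, 31, 30]
t=7: [31, 31, 31, 31, 31, 31, 31, 30]
t=8: [30, 30, 31, 31, 31, 30, 30, 30]
t=9: [30, 30, 30, 30, 30, 30, 30, 30]
t=10: [30, 30, 30, 30, 30, 30, 30, 30]

Answer: s_6(10) = 30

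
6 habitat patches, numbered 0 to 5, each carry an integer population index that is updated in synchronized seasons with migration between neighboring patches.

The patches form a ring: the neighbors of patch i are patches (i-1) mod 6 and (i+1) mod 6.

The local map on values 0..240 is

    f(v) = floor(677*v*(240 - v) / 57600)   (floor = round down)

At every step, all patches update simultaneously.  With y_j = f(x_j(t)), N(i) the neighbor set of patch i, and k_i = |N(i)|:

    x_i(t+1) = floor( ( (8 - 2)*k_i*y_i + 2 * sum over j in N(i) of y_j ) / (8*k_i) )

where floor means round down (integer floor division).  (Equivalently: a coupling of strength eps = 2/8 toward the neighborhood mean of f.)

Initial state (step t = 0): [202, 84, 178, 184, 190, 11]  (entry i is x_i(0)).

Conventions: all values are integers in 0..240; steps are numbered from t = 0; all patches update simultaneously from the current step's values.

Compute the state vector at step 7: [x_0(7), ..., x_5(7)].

Simulating step by step:
t=0: [202, 84, 178, 184, 190, 11]
t=1: [90, 142, 131, 120, 102, 46]
t=2: [151, 162, 166, 168, 157, 118]
t=3: [157, 148, 144, 143, 153, 165]
t=4: [152, 159, 161, 162, 155, 147]
t=5: [156, 151, 149, 148, 154, 158]
t=6: [154, 156, 158, 159, 155, 152]
t=7: [155, 153, 152, 151, 154, 156]

Answer: [155, 153, 152, 151, 154, 156]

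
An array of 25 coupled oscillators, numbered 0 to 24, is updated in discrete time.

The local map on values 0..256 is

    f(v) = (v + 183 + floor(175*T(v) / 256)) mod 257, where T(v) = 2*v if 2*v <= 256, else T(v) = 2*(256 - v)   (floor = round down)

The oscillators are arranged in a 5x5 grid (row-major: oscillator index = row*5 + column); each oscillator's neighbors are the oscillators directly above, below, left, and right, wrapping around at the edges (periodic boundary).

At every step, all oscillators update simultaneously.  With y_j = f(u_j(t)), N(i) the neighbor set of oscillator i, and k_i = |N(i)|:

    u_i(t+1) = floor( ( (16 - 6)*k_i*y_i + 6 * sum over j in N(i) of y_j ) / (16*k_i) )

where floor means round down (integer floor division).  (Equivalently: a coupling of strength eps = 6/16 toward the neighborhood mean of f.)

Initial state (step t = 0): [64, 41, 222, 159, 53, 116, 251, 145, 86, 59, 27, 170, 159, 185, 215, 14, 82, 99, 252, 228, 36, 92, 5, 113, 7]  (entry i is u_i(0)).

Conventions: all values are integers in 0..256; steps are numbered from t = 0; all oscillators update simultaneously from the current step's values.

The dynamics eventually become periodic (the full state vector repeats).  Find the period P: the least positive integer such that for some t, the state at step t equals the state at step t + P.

Answer: 2
Key observation: The state at step 6, [201, 201, 201, 201, 201, 201, 201, 201, 201, 201, 201, 201, 202, 201, 201, 201, 201, 202, 202, 201, 201, 201, 201, 201, 201], reappears at step 8 — and no state repeats earlier — so the cycle the system enters has period 2.

Derivation:
t=0: [64, 41, 222, 159, 53, 116, 251, 145, 86, 59, 27, 170, 159, 185, 215, 14, 82, 99, 252, 228, 36, 92, 5, 113, 7]
t=1: [74, 70, 182, 188, 84, 178, 176, 206, 147, 94, 231, 204, 210, 198, 189, 188, 143, 166, 184, 194, 66, 122, 185, 194, 166]
t=2: [110, 125, 196, 199, 140, 192, 197, 203, 209, 163, 196, 202, 200, 205, 198, 194, 217, 212, 207, 205, 120, 190, 208, 205, 191]
t=3: [196, 213, 204, 203, 215, 203, 204, 201, 201, 212, 203, 201, 201, 200, 203, 203, 198, 198, 199, 201, 206, 206, 200, 200, 206]
t=4: [202, 198, 200, 200, 198, 201, 200, 201, 201, 198, 201, 201, 202, 201, 200, 201, 202, 202, 202, 201, 200, 200, 201, 201, 200]
t=5: [201, 202, 202, 202, 202, 202, 202, 201, 202, 202, 202, 201, 201, 201, 202, 201, 201, 201, 201, 201, 201, 202, 201, 201, 202]
t=6: [201, 201, 201, 201, 201, 201, 201, 201, 201, 201, 201, 201, 202, 201, 201, 201, 201, 202, 202, 201, 201, 201, 201, 201, 201]
t=7: [202, 202, 202, 202, 202, 202, 202, 201, 202, 202, 202, 201, 201, 201, 202, 202, 201, 201, 201, 201, 202, 202, 201, 201, 202]
t=8: [201, 201, 201, 201, 201, 201, 201, 201, 201, 201, 201, 201, 202, 201, 201, 201, 201, 202, 202, 201, 201, 201, 201, 201, 201]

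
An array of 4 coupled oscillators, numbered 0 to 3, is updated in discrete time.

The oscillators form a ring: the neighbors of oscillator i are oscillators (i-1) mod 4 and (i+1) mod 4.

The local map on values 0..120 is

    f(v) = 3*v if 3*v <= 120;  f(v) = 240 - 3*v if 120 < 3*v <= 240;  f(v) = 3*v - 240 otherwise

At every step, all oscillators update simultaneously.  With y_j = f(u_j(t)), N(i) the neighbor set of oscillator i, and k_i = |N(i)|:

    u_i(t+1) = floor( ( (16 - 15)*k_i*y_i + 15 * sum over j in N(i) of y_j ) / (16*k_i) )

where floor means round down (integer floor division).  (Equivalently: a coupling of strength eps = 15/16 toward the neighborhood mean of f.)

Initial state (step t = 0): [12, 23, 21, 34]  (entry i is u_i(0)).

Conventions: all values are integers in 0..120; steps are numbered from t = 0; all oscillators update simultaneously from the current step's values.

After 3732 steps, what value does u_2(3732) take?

Simulating step by step:
t=0: [12, 23, 21, 34]
t=1: [82, 50, 84, 52]
t=2: [81, 14, 82, 13]
t=3: [38, 6, 38, 6]
t=4: [24, 108, 24, 108]
t=5: [83, 72, 83, 72]
t=6: [23, 9, 23, 9]
t=7: [29, 66, 29, 66]
t=8: [44, 84, 44, 84]
t=9: [18, 102, 18, 102]
t=10: [65, 54, 65, 54]
t=11: [75, 47, 75, 47]
t=12: [93, 20, 93, 20]
t=13: [58, 40, 58, 40]
t=14: [116, 69, 116, 69]
t=15: [37, 103, 37, 103]
t=16: [71, 108, 71, 108]
t=17: [80, 30, 80, 30]
t=18: [84, 5, 84, 5]
t=19: [14, 12, 14, 12]
t=20: [36, 41, 36, 41]
t=21: [116, 108, 116, 108]
t=22: [85, 106, 85, 106]
t=23: [74, 18, 74, 18]
t=24: [51, 20, 51, 20]
t=25: [61, 85, 61, 85]
t=26: [17, 54, 17, 54]
t=27: [76, 52, 76, 52]
t=28: [79, 16, 79, 16]
t=29: [45, 5, 45, 5]
t=30: [20, 99, 20, 99]
t=31: [57, 59, 57, 59]
t=32: [63, 68, 63, 68]
t=33: [36, 50, 36, 50]
t=34: [91, 106, 91, 106]
t=35: [75, 35, 75, 35]
t=36: [99, 20, 99, 20]
t=37: [59, 57, 59, 57]
t=38: [68, 63, 68, 63]
t=39: [50, 36, 50, 36]
t=40: [106, 91, 106, 91]
t=41: [35, 75, 35, 75]
t=42: [20, 99, 20, 99]

Answer: u_2(3732) = 99
Key observation: The state at step 30, [20, 99, 20, 99], reappears at step 42: the system is in a cycle of period 12 from step 30 on.  Therefore the state at step 3732 equals the state at step 30 + ((3732 - 30) mod 12) = 36, which is [99, 20, 99, 20].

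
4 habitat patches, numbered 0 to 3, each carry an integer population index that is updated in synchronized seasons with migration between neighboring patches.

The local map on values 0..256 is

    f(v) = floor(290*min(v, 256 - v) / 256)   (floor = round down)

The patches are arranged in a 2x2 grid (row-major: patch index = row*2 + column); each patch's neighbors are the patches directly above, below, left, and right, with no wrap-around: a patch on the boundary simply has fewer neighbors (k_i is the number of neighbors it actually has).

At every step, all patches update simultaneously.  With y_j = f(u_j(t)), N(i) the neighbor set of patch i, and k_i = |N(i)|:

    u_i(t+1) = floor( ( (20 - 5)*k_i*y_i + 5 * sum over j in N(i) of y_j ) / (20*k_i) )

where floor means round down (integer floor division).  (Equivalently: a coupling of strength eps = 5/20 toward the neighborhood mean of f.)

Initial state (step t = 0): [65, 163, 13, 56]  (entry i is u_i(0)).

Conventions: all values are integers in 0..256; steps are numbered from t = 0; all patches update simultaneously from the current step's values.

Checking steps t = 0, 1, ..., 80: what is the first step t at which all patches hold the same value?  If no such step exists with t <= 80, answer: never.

Simulating step by step:
t=0: [65, 163, 13, 56]  (not all equal)
t=1: [69, 95, 27, 62]  (not all equal)
t=2: [75, 98, 41, 69]  (not all equal)
t=3: [82, 103, 54, 78]  (not all equal)
t=4: [91, 109, 68, 88]  (not all equal)
t=5: [102, 117, 83, 99]  (not all equal)
t=6: [114, 127, 98, 112]  (not all equal)
t=7: [128, 139, 115, 126]  (not all equal)
t=8: [141, 134, 133, 139]  (not all equal)
t=9: [132, 136, 137, 133]  (not all equal)
t=10: [138, 136, 135, 137]  (not all equal)
t=11: [133, 134, 136, 134]  (not all equal)
t=12: [138, 138, 135, 137]  (not all equal)
t=13: [133, 133, 136, 134]  (not all equal)
t=14: [138, 138, 135, 137]  (not all equal)

Answer: never
Key observation: The state at step 12 reappears at step 14 — the system is in a cycle of period 2 from step 12 on.  No step 0..14 is synchronized, and the cycle repeats forever, so no step up to 80 (or ever) has all patches equal.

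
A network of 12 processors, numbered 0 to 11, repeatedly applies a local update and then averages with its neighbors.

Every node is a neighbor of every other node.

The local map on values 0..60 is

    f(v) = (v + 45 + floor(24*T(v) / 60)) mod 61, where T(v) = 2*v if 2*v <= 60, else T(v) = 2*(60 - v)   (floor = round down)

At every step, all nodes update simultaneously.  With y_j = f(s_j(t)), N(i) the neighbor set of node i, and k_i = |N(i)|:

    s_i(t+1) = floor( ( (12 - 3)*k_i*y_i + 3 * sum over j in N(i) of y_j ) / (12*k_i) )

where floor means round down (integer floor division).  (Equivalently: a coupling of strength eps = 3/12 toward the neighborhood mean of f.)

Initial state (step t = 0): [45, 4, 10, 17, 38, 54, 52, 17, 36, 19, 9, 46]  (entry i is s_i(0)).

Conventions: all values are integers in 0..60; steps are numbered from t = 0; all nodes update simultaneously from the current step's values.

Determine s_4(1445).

Simulating step by step:
t=0: [45, 4, 10, 17, 38, 54, 52, 17, 36, 19, 9, 46]
t=1: [37, 45, 9, 18, 36, 38, 38, 18, 36, 20, 7, 37]
t=2: [37, 38, 8, 20, 37, 37, 37, 20, 37, 23, 50, 37]
t=3: [38, 38, 52, 24, 38, 38, 38, 24, 38, 28, 40, 38]
t=4: [38, 38, 40, 29, 38, 38, 38, 29, 38, 34, 39, 38]
t=5: [38, 38, 39, 36, 38, 38, 38, 36, 38, 38, 38, 38]
t=6: [39, 39, 39, 39, 39, 39, 39, 39, 39, 39, 39, 39]
t=7: [39, 39, 39, 39, 39, 39, 39, 39, 39, 39, 39, 39]

Answer: s_4(1445) = 39
Key observation: The state at step 6, [39, 39, 39, 39, 39, 39, 39, 39, 39, 39, 39, 39], reappears at step 7: the system is in a cycle of period 1 from step 6 on.  Therefore the state at step 1445 equals the state at step 6 + ((1445 - 6) mod 1) = 6, which is [39, 39, 39, 39, 39, 39, 39, 39, 39, 39, 39, 39].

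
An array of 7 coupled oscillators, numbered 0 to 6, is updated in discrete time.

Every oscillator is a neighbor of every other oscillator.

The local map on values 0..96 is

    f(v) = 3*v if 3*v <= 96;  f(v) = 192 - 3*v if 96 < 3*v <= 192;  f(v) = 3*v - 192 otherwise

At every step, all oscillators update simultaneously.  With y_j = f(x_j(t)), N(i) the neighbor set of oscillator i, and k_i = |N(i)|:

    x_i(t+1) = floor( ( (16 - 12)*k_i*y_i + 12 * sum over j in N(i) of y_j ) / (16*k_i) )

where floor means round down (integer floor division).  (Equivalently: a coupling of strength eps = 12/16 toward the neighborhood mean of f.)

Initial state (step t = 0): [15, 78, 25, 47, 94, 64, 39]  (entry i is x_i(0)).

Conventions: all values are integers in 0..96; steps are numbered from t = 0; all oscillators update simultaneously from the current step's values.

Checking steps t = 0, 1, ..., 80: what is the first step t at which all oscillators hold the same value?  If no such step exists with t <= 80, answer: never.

Answer: 4
Key observation: Synchronization is absorbing here: once all oscillators are equal they stay equal, and step 4 is the first all-equal step.

Derivation:
t=0: [15, 78, 25, 47, 94, 64, 39]  (not all equal)
t=1: [52, 52, 56, 53, 58, 47, 56]  (not all equal)
t=2: [32, 32, 30, 31, 30, 34, 30]  (not all equal)
t=3: [92, 92, 91, 92, 91, 91, 91]  (not all equal)
t=4: [82, 82, 82, 82, 82, 82, 82]  (all equal)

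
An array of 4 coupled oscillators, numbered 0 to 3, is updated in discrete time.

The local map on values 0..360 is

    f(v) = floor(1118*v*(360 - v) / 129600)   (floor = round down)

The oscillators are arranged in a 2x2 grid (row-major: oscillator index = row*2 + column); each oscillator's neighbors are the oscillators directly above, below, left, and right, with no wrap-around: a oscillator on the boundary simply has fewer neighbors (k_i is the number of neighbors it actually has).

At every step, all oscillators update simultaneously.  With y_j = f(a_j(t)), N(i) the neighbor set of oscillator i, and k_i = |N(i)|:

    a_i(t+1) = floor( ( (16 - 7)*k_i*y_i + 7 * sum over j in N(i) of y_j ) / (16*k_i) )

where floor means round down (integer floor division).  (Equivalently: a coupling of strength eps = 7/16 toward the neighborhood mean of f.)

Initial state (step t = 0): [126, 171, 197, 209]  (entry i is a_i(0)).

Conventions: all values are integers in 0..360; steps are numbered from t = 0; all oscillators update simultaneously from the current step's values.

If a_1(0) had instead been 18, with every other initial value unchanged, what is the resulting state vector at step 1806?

Answer: [274, 274, 274, 274]
Key observation: The state at step 26, [274, 274, 274, 274], reappears at step 28: the system is in a cycle of period 2 from step 26 on.  Therefore the state at step 1806 equals the state at step 26 + ((1806 - 26) mod 2) = 26, which is [274, 274, 274, 274].

Derivation:
t=0: [126, 18, 197, 209]
t=1: [215, 144, 270, 225]
t=2: [255, 266, 233, 251]
t=3: [232, 222, 245, 235]
t=4: [254, 259, 248, 253]
t=5: [232, 228, 236, 232]
t=6: [255, 257, 253, 255]
t=7: [230, 228, 231, 230]
t=8: [257, 258, 257, 257]
t=9: [227, 227, 228, 227]
t=10: [259, 260, 259, 259]
t=11: [224, 224, 225, 224]
t=12: [262, 262, 262, 262]
t=13: [221, 221, 221, 221]
t=14: [264, 264, 264, 264]
t=15: [218, 218, 218, 218]
t=16: [267, 267, 267, 267]
t=17: [214, 214, 214, 214]
t=18: [269, 269, 269, 269]
t=19: [211, 211, 211, 211]
t=20: [271, 271, 271, 271]
t=21: [208, 208, 208, 208]
t=22: [272, 272, 272, 272]
t=23: [206, 206, 206, 206]
t=24: [273, 273, 273, 273]
t=25: [204, 204, 204, 204]
t=26: [274, 274, 274, 274]
t=27: [203, 203, 203, 203]
t=28: [274, 274, 274, 274]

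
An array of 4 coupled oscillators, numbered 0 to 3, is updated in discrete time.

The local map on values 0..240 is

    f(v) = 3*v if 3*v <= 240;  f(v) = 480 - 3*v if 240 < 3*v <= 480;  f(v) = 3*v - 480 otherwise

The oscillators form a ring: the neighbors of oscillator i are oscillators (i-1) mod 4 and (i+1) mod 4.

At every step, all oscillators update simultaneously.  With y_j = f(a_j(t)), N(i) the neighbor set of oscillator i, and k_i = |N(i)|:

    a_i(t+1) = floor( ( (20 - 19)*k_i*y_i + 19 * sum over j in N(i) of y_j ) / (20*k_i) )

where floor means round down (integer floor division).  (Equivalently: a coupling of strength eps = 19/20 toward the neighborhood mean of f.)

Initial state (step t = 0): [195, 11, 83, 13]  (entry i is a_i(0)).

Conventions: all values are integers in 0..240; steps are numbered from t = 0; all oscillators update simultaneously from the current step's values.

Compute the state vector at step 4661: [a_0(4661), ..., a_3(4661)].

Answer: [177, 177, 177, 177]
Key observation: The state at step 24, [21, 21, 21, 21], reappears at step 32: the system is in a cycle of period 8 from step 24 on.  Therefore the state at step 4661 equals the state at step 24 + ((4661 - 24) mod 8) = 29, which is [177, 177, 177, 177].

Derivation:
t=0: [195, 11, 83, 13]
t=1: [39, 161, 45, 161]
t=2: [8, 119, 9, 119]
t=3: [118, 30, 118, 30]
t=4: [91, 124, 91, 124]
t=5: [112, 202, 112, 202]
t=6: [126, 143, 126, 143]
t=7: [53, 99, 53, 99]
t=8: [181, 160, 181, 160]
t=9: [3, 59, 3, 59]
t=10: [168, 17, 168, 17]
t=11: [49, 25, 49, 25]
t=12: [78, 143, 78, 143]
t=13: [60, 224, 60, 224]
t=14: [191, 180, 191, 180]
t=15: [61, 91, 61, 91]
t=16: [205, 184, 205, 184]
t=17: [75, 131, 75, 131]
t=18: [93, 218, 93, 218]
t=19: [175, 199, 175, 199]
t=20: [113, 48, 113, 48]
t=21: [143, 141, 143, 141]
t=22: [56, 51, 56, 51]
t=23: [153, 167, 153, 167]
t=24: [21, 21, 21, 21]
t=25: [63, 63, 63, 63]
t=26: [189, 189, 189, 189]
t=27: [87, 87, 87, 87]
t=28: [219, 219, 219, 219]
t=29: [177, 177, 177, 177]
t=30: [51, 51, 51, 51]
t=31: [153, 153, 153, 153]
t=32: [21, 21, 21, 21]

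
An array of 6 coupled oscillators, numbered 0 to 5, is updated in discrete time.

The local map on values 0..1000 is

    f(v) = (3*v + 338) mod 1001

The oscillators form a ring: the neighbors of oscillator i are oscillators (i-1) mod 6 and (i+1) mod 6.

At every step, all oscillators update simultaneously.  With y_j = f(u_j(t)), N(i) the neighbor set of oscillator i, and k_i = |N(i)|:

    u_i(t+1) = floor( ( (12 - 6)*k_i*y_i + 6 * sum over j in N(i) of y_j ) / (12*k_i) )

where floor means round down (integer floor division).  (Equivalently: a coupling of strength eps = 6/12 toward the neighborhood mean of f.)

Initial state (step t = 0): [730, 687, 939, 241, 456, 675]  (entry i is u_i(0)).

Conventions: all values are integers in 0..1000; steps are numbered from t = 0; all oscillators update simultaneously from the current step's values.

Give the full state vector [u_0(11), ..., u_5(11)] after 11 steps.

Simulating step by step:
t=0: [730, 687, 939, 241, 456, 675]
t=1: [452, 368, 190, 244, 457, 488]
t=2: [657, 620, 581, 438, 571, 750]
t=3: [349, 194, 251, 357, 333, 382]
t=4: [542, 578, 377, 310, 390, 421]
t=5: [649, 392, 318, 377, 470, 667]
t=6: [354, 400, 390, 493, 574, 426]
t=7: [487, 495, 591, 549, 386, 421]
t=8: [754, 637, 506, 643, 643, 623]
t=9: [412, 486, 555, 412, 250, 318]
t=10: [558, 541, 342, 308, 259, 310]
t=11: [311, 573, 486, 249, 189, 164]

Answer: [311, 573, 486, 249, 189, 164]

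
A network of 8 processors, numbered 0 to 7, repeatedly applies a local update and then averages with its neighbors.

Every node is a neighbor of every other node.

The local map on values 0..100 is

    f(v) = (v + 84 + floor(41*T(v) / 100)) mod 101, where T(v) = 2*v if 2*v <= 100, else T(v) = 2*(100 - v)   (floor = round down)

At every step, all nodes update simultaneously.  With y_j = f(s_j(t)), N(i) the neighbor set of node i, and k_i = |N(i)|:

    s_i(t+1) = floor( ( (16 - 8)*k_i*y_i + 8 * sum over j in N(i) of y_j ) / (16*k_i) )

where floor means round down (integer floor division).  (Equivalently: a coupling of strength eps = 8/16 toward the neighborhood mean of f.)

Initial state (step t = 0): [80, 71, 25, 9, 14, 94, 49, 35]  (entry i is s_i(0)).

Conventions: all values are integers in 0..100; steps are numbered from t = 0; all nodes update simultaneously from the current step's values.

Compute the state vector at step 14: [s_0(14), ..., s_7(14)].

Answer: [79, 79, 79, 79, 79, 79, 79, 79]

Derivation:
t=0: [80, 71, 25, 9, 14, 94, 49, 35]
t=1: [68, 68, 47, 77, 38, 69, 65, 54]
t=2: [74, 74, 70, 74, 63, 74, 73, 73]
t=3: [77, 77, 77, 77, 76, 77, 77, 77]
t=4: [78, 78, 78, 78, 78, 78, 78, 78]
t=5: [79, 79, 79, 79, 79, 79, 79, 79]
t=6: [79, 79, 79, 79, 79, 79, 79, 79]
t=7: [79, 79, 79, 79, 79, 79, 79, 79]
t=8: [79, 79, 79, 79, 79, 79, 79, 79]
t=9: [79, 79, 79, 79, 79, 79, 79, 79]
t=10: [79, 79, 79, 79, 79, 79, 79, 79]
t=11: [79, 79, 79, 79, 79, 79, 79, 79]
t=12: [79, 79, 79, 79, 79, 79, 79, 79]
t=13: [79, 79, 79, 79, 79, 79, 79, 79]
t=14: [79, 79, 79, 79, 79, 79, 79, 79]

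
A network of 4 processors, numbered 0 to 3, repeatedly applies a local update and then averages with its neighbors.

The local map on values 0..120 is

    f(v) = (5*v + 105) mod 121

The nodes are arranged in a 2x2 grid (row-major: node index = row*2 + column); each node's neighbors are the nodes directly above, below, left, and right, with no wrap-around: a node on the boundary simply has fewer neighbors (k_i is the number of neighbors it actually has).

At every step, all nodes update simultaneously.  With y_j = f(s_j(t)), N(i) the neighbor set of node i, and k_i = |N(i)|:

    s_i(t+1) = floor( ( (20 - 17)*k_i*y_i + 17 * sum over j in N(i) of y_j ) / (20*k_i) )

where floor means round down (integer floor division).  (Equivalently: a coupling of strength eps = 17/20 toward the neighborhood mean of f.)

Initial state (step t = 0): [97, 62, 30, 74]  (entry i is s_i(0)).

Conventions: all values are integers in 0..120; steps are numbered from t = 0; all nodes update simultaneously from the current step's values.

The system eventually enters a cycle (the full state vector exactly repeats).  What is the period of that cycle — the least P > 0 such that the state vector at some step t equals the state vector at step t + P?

Simulating step by step:
t=0: [97, 62, 30, 74]
t=1: [43, 100, 94, 44]
t=2: [50, 68, 82, 51]
t=3: [64, 110, 102, 65]
t=4: [34, 62, 56, 35]
t=5: [36, 37, 33, 37]
t=6: [38, 45, 42, 39]
t=7: [76, 60, 58, 77]
t=8: [31, 9, 7, 32]
t=9: [23, 21, 20, 23]
t=10: [88, 97, 96, 88]
t=11: [97, 67, 67, 97]
t=12: [81, 101, 101, 81]
t=13: [8, 22, 22, 8]
t=14: [83, 34, 34, 83]
t=15: [33, 35, 35, 33]
t=16: [36, 29, 29, 36]
t=17: [13, 37, 37, 13]
t=18: [48, 48, 48, 48]
t=19: [103, 103, 103, 103]
t=20: [15, 15, 15, 15]
t=21: [59, 59, 59, 59]
t=22: [37, 37, 37, 37]
t=23: [48, 48, 48, 48]

Answer: 5
Key observation: The state at step 18, [48, 48, 48, 48], reappears at step 23 — and no state repeats earlier — so the cycle the system enters has period 5.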